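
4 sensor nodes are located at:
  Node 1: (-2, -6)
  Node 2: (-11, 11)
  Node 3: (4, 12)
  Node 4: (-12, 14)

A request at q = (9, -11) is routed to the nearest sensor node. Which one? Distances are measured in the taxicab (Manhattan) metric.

d(q, Node 1) = |9−(-2)| + |-11−(-6)| = 11 + 5 = 16
d(q, Node 2) = |9−(-11)| + |-11−11| = 20 + 22 = 42
d(q, Node 3) = |9−4| + |-11−12| = 5 + 23 = 28
d(q, Node 4) = |9−(-12)| + |-11−14| = 21 + 25 = 46
The smallest is to Node 1, so q lies in the Voronoi region of Node 1.

Node 1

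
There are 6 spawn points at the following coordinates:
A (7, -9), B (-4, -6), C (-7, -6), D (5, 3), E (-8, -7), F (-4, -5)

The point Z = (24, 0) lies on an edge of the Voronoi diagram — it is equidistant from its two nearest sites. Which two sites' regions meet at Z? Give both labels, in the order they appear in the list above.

A and D

Squared distances from Z to each site:
|ZA|² = (24−7)² + (0−(-9))² = 289 + 81 = 370
|ZB|² = (24−(-4))² + (0−(-6))² = 784 + 36 = 820
|ZC|² = (24−(-7))² + (0−(-6))² = 961 + 36 = 997
|ZD|² = (24−5)² + (0−3)² = 361 + 9 = 370
|ZE|² = (24−(-8))² + (0−(-7))² = 1024 + 49 = 1073
|ZF|² = (24−(-4))² + (0−(-5))² = 784 + 25 = 809
Z is equidistant from A and D (both at squared distance 370), and every other site is strictly farther — so Z lies on the A–D Voronoi edge.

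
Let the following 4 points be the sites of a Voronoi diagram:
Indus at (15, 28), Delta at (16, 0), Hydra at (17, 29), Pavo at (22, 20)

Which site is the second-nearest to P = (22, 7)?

Compare squared distances (the ordering matches that of the actual distances):
d²(P, Indus) = (22−15)² + (7−28)² = 49 + 441 = 490
d²(P, Delta) = (22−16)² + (7−0)² = 36 + 49 = 85
d²(P, Hydra) = (22−17)² + (7−29)² = 25 + 484 = 509
d²(P, Pavo) = (22−22)² + (7−20)² = 0 + 169 = 169
Sorted ascending: Delta, Pavo, Indus, … — the second-nearest is Pavo.

Pavo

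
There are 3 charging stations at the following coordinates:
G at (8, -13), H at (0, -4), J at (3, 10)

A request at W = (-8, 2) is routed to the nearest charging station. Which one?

H

Compare squared distances (the ordering matches that of the actual distances):
|WG|² = 256 + 225 = 481
|WH|² = 64 + 36 = 100
|WJ|² = 121 + 64 = 185
The smallest is to H, so W lies in the Voronoi region of H.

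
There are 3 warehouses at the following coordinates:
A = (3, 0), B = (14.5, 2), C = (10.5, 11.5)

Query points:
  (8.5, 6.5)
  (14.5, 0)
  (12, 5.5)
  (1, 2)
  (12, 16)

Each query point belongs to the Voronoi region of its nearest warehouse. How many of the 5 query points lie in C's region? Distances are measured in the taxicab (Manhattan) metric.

(8.5, 6.5) — d to each: A:12, B:10.5, C:7 → nearest is C
(14.5, 0) — d to each: A:11.5, B:2, C:15.5 → nearest is B
(12, 5.5) — d to each: A:14.5, B:6, C:7.5 → nearest is B
(1, 2) — d to each: A:4, B:13.5, C:19 → nearest is A
(12, 16) — d to each: A:25, B:16.5, C:6 → nearest is C
2 of the 5 points have C as nearest.

2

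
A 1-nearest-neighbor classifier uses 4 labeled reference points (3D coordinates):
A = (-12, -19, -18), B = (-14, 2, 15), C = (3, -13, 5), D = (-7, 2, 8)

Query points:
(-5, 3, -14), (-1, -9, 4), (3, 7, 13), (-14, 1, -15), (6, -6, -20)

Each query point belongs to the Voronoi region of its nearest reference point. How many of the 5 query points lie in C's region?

(-5, 3, -14) — d² to each: A:549, B:923, C:681, D:489 → nearest is D
(-1, -9, 4) — d² to each: A:705, B:411, C:33, D:173 → nearest is C
(3, 7, 13) — d² to each: A:1862, B:318, C:464, D:150 → nearest is D
(-14, 1, -15) — d² to each: A:413, B:901, C:885, D:579 → nearest is A
(6, -6, -20) — d² to each: A:497, B:1689, C:683, D:1017 → nearest is A
1 of the 5 points has C as nearest.

1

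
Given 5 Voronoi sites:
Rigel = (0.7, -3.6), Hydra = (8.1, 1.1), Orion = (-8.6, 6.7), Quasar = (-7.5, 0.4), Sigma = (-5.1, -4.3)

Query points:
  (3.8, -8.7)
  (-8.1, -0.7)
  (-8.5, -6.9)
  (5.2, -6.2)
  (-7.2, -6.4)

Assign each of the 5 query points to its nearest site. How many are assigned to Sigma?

(3.8, -8.7) — d² to each: Rigel:35.62, Hydra:114.53, Orion:390.92, Quasar:210.5, Sigma:98.57 → nearest is Rigel
(-8.1, -0.7) — d² to each: Rigel:85.85, Hydra:265.68, Orion:55.01, Quasar:1.57, Sigma:21.96 → nearest is Quasar
(-8.5, -6.9) — d² to each: Rigel:95.53, Hydra:339.56, Orion:184.97, Quasar:54.29, Sigma:18.32 → nearest is Sigma
(5.2, -6.2) — d² to each: Rigel:27.01, Hydra:61.7, Orion:356.85, Quasar:204.85, Sigma:109.7 → nearest is Rigel
(-7.2, -6.4) — d² to each: Rigel:70.25, Hydra:290.34, Orion:173.57, Quasar:46.33, Sigma:8.82 → nearest is Sigma
2 of the 5 points have Sigma as nearest.

2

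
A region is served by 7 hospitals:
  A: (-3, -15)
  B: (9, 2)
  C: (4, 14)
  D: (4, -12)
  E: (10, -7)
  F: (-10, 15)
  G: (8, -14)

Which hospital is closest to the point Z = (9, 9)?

B

Squared Euclidean distances:
|ZA|² = (9−(-3))² + (9−(-15))² = 144 + 576 = 720
|ZB|² = (9−9)² + (9−2)² = 0 + 49 = 49
|ZC|² = (9−4)² + (9−14)² = 25 + 25 = 50
|ZD|² = (9−4)² + (9−(-12))² = 25 + 441 = 466
|ZE|² = (9−10)² + (9−(-7))² = 1 + 256 = 257
|ZF|² = (9−(-10))² + (9−15)² = 361 + 36 = 397
|ZG|² = (9−8)² + (9−(-14))² = 1 + 529 = 530
Minimum is at B.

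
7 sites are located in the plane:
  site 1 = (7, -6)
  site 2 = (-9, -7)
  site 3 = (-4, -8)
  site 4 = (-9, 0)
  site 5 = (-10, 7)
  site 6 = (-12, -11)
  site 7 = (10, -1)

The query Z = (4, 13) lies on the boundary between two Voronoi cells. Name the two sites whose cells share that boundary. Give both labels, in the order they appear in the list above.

site 5 and site 7

Squared distances from Z to each site:
d²(Z, site 1) = (4−7)² + (13−(-6))² = 9 + 361 = 370
d²(Z, site 2) = (4−(-9))² + (13−(-7))² = 169 + 400 = 569
d²(Z, site 3) = (4−(-4))² + (13−(-8))² = 64 + 441 = 505
d²(Z, site 4) = (4−(-9))² + (13−0)² = 169 + 169 = 338
d²(Z, site 5) = (4−(-10))² + (13−7)² = 196 + 36 = 232
d²(Z, site 6) = (4−(-12))² + (13−(-11))² = 256 + 576 = 832
d²(Z, site 7) = (4−10)² + (13−(-1))² = 36 + 196 = 232
Z is equidistant from site 5 and site 7 (both at squared distance 232), and every other site is strictly farther — so Z lies on the site 5–site 7 Voronoi edge.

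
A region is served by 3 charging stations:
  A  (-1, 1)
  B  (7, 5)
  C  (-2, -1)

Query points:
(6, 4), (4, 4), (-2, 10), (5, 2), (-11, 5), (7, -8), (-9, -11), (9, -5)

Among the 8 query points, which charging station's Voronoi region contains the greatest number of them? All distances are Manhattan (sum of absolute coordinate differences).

B

(6, 4) — d to each: A:10, B:2, C:13 → nearest is B
(4, 4) — d to each: A:8, B:4, C:11 → nearest is B
(-2, 10) — d to each: A:10, B:14, C:11 → nearest is A
(5, 2) — d to each: A:7, B:5, C:10 → nearest is B
(-11, 5) — d to each: A:14, B:18, C:15 → nearest is A
(7, -8) — d to each: A:17, B:13, C:16 → nearest is B
(-9, -11) — d to each: A:20, B:32, C:17 → nearest is C
(9, -5) — d to each: A:16, B:12, C:15 → nearest is B
Tally — A:2, B:5, C:1. B captures the most (5).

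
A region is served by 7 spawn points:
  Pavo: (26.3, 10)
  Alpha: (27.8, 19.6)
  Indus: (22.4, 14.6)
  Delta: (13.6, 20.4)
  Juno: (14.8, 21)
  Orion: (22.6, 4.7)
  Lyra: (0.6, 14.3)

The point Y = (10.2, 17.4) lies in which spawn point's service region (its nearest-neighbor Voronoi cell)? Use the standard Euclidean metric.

Compare squared distances (the ordering matches that of the actual distances):
d²(Y, Pavo) = (10.2−26.3)² + (17.4−10)² = 259.21 + 54.76 = 313.97
d²(Y, Alpha) = (10.2−27.8)² + (17.4−19.6)² = 309.76 + 4.84 = 314.6
d²(Y, Indus) = (10.2−22.4)² + (17.4−14.6)² = 148.84 + 7.84 = 156.68
d²(Y, Delta) = (10.2−13.6)² + (17.4−20.4)² = 11.56 + 9 = 20.56
d²(Y, Juno) = (10.2−14.8)² + (17.4−21)² = 21.16 + 12.96 = 34.12
d²(Y, Orion) = (10.2−22.6)² + (17.4−4.7)² = 153.76 + 161.29 = 315.05
d²(Y, Lyra) = (10.2−0.6)² + (17.4−14.3)² = 92.16 + 9.61 = 101.77
Minimum is at Delta.

Delta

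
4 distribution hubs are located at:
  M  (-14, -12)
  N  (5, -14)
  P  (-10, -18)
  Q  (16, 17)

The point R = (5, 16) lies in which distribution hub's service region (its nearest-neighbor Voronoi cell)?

Compare squared distances (the ordering matches that of the actual distances):
|RM|² = (5−(-14))² + (16−(-12))² = 361 + 784 = 1145
|RN|² = (5−5)² + (16−(-14))² = 0 + 900 = 900
|RP|² = (5−(-10))² + (16−(-18))² = 225 + 1156 = 1381
|RQ|² = (5−16)² + (16−17)² = 121 + 1 = 122
Q is nearest.

Q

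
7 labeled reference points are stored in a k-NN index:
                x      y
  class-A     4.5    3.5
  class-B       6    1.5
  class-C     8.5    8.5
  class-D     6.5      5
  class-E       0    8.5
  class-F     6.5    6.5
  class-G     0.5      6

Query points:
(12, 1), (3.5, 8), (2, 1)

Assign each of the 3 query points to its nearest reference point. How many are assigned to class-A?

(12, 1) — d² to each: class-A:62.5, class-B:36.25, class-C:68.5, class-D:46.25, class-E:200.25, class-F:60.5, class-G:157.25 → nearest is class-B
(3.5, 8) — d² to each: class-A:21.25, class-B:48.5, class-C:25.25, class-D:18, class-E:12.5, class-F:11.25, class-G:13 → nearest is class-F
(2, 1) — d² to each: class-A:12.5, class-B:16.25, class-C:98.5, class-D:36.25, class-E:60.25, class-F:50.5, class-G:27.25 → nearest is class-A
1 of the 3 points has class-A as nearest.

1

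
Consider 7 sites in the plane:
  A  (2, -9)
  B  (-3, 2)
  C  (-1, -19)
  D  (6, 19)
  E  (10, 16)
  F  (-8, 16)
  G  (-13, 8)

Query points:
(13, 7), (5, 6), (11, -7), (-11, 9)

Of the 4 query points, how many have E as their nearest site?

(13, 7) — d² to each: A:377, B:281, C:872, D:193, E:90, F:522, G:677 → nearest is E
(5, 6) — d² to each: A:234, B:80, C:661, D:170, E:125, F:269, G:328 → nearest is B
(11, -7) — d² to each: A:85, B:277, C:288, D:701, E:530, F:890, G:801 → nearest is A
(-11, 9) — d² to each: A:493, B:113, C:884, D:389, E:490, F:58, G:5 → nearest is G
1 of the 4 points has E as nearest.

1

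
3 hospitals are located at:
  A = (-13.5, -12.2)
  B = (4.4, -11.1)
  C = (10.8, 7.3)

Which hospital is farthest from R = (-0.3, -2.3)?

Since √ is increasing, it suffices to compare squared distances:
|RA|² = (-0.3−(-13.5))² + (-2.3−(-12.2))² = 174.24 + 98.01 = 272.25
|RB|² = (-0.3−4.4)² + (-2.3−(-11.1))² = 22.09 + 77.44 = 99.53
|RC|² = (-0.3−10.8)² + (-2.3−7.3)² = 123.21 + 92.16 = 215.37
The largest is to A.

A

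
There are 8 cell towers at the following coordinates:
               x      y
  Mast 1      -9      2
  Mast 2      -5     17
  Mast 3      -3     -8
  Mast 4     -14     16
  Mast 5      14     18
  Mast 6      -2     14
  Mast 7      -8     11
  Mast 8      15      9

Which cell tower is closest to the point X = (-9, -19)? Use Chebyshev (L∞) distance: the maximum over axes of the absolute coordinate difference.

Mast 3

d(X, Mast 1) = max(0, 21) = 21
d(X, Mast 2) = max(4, 36) = 36
d(X, Mast 3) = max(6, 11) = 11
d(X, Mast 4) = max(5, 35) = 35
d(X, Mast 5) = max(23, 37) = 37
d(X, Mast 6) = max(7, 33) = 33
d(X, Mast 7) = max(1, 30) = 30
d(X, Mast 8) = max(24, 28) = 28
The smallest is to Mast 3, so X lies in the Voronoi region of Mast 3.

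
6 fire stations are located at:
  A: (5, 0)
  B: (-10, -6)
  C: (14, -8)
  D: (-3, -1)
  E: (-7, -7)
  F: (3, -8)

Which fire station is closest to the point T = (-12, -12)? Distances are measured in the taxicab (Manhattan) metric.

d(T,A) = |-12−5| + |-12−0| = 17 + 12 = 29
d(T,B) = |-12−(-10)| + |-12−(-6)| = 2 + 6 = 8
d(T,C) = |-12−14| + |-12−(-8)| = 26 + 4 = 30
d(T,D) = |-12−(-3)| + |-12−(-1)| = 9 + 11 = 20
d(T,E) = |-12−(-7)| + |-12−(-7)| = 5 + 5 = 10
d(T,F) = |-12−3| + |-12−(-8)| = 15 + 4 = 19
Minimum is at B.

B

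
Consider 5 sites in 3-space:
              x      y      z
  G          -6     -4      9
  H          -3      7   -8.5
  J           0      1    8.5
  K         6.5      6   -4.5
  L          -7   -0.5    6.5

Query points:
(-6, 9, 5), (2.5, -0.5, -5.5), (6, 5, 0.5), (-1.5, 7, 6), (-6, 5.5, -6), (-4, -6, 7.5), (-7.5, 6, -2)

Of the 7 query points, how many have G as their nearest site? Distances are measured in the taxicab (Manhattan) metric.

(-6, 9, 5) — d to each: G:17, H:18.5, J:17.5, K:25, L:12 → nearest is L
(2.5, -0.5, -5.5) — d to each: G:26.5, H:16, J:18, K:11.5, L:21.5 → nearest is K
(6, 5, 0.5) — d to each: G:29.5, H:20, J:18, K:6.5, L:24.5 → nearest is K
(-1.5, 7, 6) — d to each: G:18.5, H:16, J:10, K:19.5, L:13.5 → nearest is J
(-6, 5.5, -6) — d to each: G:24.5, H:7, J:25, K:14.5, L:19.5 → nearest is H
(-4, -6, 7.5) — d to each: G:5.5, H:30, J:12, K:34.5, L:9.5 → nearest is G
(-7.5, 6, -2) — d to each: G:22.5, H:12, J:23, K:16.5, L:15.5 → nearest is H
1 of the 7 points has G as nearest.

1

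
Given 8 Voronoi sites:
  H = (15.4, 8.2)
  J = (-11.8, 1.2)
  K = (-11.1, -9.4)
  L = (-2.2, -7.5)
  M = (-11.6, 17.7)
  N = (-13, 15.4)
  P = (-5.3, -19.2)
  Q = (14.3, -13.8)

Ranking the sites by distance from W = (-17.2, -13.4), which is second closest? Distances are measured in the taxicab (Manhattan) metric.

d(W,H) = 32.6 + 21.6 = 54.2
d(W,J) = 5.4 + 14.6 = 20
d(W,K) = 6.1 + 4 = 10.1
d(W,L) = 15 + 5.9 = 20.9
d(W,M) = 5.6 + 31.1 = 36.7
d(W,N) = 4.2 + 28.8 = 33
d(W,P) = 11.9 + 5.8 = 17.7
d(W,Q) = 31.5 + 0.4 = 31.9
Sorted ascending: K, P, J, … — the second-nearest is P.

P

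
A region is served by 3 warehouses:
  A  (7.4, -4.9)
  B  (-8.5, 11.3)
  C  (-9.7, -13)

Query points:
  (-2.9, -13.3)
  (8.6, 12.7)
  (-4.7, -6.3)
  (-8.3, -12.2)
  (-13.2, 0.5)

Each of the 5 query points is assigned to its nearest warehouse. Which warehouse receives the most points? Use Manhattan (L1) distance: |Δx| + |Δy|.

C

(-2.9, -13.3) — d to each: A:18.7, B:30.2, C:7.1 → nearest is C
(8.6, 12.7) — d to each: A:18.8, B:18.5, C:44 → nearest is B
(-4.7, -6.3) — d to each: A:13.5, B:21.4, C:11.7 → nearest is C
(-8.3, -12.2) — d to each: A:23, B:23.7, C:2.2 → nearest is C
(-13.2, 0.5) — d to each: A:26, B:15.5, C:17 → nearest is B
Tally — B:2, C:3. C captures the most (3).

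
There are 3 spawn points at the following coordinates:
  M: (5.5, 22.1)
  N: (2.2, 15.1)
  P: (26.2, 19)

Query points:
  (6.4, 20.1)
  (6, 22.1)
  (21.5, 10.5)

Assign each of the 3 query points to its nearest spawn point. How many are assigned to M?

2

(6.4, 20.1) — d² to each: M:4.81, N:42.64, P:393.25 → nearest is M
(6, 22.1) — d² to each: M:0.25, N:63.44, P:417.65 → nearest is M
(21.5, 10.5) — d² to each: M:390.56, N:393.65, P:94.34 → nearest is P
2 of the 3 points have M as nearest.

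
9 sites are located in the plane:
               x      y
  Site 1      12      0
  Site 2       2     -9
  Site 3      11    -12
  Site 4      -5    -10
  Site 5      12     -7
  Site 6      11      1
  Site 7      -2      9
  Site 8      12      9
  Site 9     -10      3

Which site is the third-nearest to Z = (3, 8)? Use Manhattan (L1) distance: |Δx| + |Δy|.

d(Z, Site 1) = 9 + 8 = 17
d(Z, Site 2) = 1 + 17 = 18
d(Z, Site 3) = 8 + 20 = 28
d(Z, Site 4) = 8 + 18 = 26
d(Z, Site 5) = 9 + 15 = 24
d(Z, Site 6) = 8 + 7 = 15
d(Z, Site 7) = 5 + 1 = 6
d(Z, Site 8) = 9 + 1 = 10
d(Z, Site 9) = 13 + 5 = 18
Sorted ascending: Site 7, Site 8, Site 6, Site 1, … — the third-nearest is Site 6.

Site 6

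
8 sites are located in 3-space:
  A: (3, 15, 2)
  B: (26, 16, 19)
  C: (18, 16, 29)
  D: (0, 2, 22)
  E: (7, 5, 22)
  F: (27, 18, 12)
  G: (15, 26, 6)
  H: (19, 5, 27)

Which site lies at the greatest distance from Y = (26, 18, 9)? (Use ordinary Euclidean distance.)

D

Squared Euclidean distances:
|YA|² = 529 + 9 + 49 = 587
|YB|² = 0 + 4 + 100 = 104
|YC|² = 64 + 4 + 400 = 468
|YD|² = 676 + 256 + 169 = 1101
|YE|² = 361 + 169 + 169 = 699
|YF|² = 1 + 0 + 9 = 10
|YG|² = 121 + 64 + 9 = 194
|YH|² = 49 + 169 + 324 = 542
The largest is to D.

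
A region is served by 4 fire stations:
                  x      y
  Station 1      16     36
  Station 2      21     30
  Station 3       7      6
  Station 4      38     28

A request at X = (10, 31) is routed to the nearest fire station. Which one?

Station 1

Squared Euclidean distances:
d²(X, Station 1) = (10−16)² + (31−36)² = 36 + 25 = 61
d²(X, Station 2) = (10−21)² + (31−30)² = 121 + 1 = 122
d²(X, Station 3) = (10−7)² + (31−6)² = 9 + 625 = 634
d²(X, Station 4) = (10−38)² + (31−28)² = 784 + 9 = 793
Station 1 is nearest.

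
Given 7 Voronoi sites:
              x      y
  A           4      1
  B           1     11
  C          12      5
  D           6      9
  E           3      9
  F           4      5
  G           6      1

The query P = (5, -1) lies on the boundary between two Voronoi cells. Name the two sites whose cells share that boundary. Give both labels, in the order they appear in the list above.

Squared distances from P to each site:
|PA|² = (5−4)² + (-1−1)² = 1 + 4 = 5
|PB|² = (5−1)² + (-1−11)² = 16 + 144 = 160
|PC|² = (5−12)² + (-1−5)² = 49 + 36 = 85
|PD|² = (5−6)² + (-1−9)² = 1 + 100 = 101
|PE|² = (5−3)² + (-1−9)² = 4 + 100 = 104
|PF|² = (5−4)² + (-1−5)² = 1 + 36 = 37
|PG|² = (5−6)² + (-1−1)² = 1 + 4 = 5
P is equidistant from A and G (both at squared distance 5), and every other site is strictly farther — so P lies on the A–G Voronoi edge.

A and G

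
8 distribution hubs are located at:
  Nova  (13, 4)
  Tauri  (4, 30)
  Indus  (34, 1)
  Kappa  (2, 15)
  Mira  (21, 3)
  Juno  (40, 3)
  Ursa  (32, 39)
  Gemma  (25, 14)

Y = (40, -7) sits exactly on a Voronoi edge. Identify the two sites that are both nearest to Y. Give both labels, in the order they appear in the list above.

Squared distances from Y to each site:
d²(Y, Nova) = 729 + 121 = 850
d²(Y, Tauri) = 1296 + 1369 = 2665
d²(Y, Indus) = 36 + 64 = 100
d²(Y, Kappa) = 1444 + 484 = 1928
d²(Y, Mira) = 361 + 100 = 461
d²(Y, Juno) = 0 + 100 = 100
d²(Y, Ursa) = 64 + 2116 = 2180
d²(Y, Gemma) = 225 + 441 = 666
Y is equidistant from Indus and Juno (both at squared distance 100), and every other site is strictly farther — so Y lies on the Indus–Juno Voronoi edge.

Indus and Juno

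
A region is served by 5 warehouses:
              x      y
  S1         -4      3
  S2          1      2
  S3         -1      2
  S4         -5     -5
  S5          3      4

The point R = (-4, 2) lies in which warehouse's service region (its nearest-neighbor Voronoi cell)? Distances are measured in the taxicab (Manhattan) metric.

S1

d(R,S1) = |-4−(-4)| + |2−3| = 0 + 1 = 1
d(R,S2) = |-4−1| + |2−2| = 5 + 0 = 5
d(R,S3) = |-4−(-1)| + |2−2| = 3 + 0 = 3
d(R,S4) = |-4−(-5)| + |2−(-5)| = 1 + 7 = 8
d(R,S5) = |-4−3| + |2−4| = 7 + 2 = 9
S1 is nearest.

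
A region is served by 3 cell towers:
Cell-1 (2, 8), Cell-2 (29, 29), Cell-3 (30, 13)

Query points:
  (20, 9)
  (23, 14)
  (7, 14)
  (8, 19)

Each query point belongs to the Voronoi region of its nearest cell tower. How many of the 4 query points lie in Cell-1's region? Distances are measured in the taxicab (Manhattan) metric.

2

(20, 9) — d to each: Cell-1:19, Cell-2:29, Cell-3:14 → nearest is Cell-3
(23, 14) — d to each: Cell-1:27, Cell-2:21, Cell-3:8 → nearest is Cell-3
(7, 14) — d to each: Cell-1:11, Cell-2:37, Cell-3:24 → nearest is Cell-1
(8, 19) — d to each: Cell-1:17, Cell-2:31, Cell-3:28 → nearest is Cell-1
2 of the 4 points have Cell-1 as nearest.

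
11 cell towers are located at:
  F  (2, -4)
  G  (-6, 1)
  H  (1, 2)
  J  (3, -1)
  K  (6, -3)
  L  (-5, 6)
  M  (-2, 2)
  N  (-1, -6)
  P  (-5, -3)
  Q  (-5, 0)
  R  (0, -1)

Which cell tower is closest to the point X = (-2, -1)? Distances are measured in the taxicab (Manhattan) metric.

R

d(X,F) = 4 + 3 = 7
d(X,G) = 4 + 2 = 6
d(X,H) = 3 + 3 = 6
d(X,J) = 5 + 0 = 5
d(X,K) = 8 + 2 = 10
d(X,L) = 3 + 7 = 10
d(X,M) = 0 + 3 = 3
d(X,N) = 1 + 5 = 6
d(X,P) = 3 + 2 = 5
d(X,Q) = 3 + 1 = 4
d(X,R) = 2 + 0 = 2
R is nearest.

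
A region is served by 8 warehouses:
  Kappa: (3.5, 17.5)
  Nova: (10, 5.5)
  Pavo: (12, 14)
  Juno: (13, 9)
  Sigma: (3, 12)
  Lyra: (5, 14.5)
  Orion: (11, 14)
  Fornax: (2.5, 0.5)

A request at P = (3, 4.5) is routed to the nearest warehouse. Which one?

Compare squared distances (the ordering matches that of the actual distances):
d²(P, Kappa) = 0.25 + 169 = 169.25
d²(P, Nova) = 49 + 1 = 50
d²(P, Pavo) = 81 + 90.25 = 171.25
d²(P, Juno) = 100 + 20.25 = 120.25
d²(P, Sigma) = 0 + 56.25 = 56.25
d²(P, Lyra) = 4 + 100 = 104
d²(P, Orion) = 64 + 90.25 = 154.25
d²(P, Fornax) = 0.25 + 16 = 16.25
Fornax is nearest.

Fornax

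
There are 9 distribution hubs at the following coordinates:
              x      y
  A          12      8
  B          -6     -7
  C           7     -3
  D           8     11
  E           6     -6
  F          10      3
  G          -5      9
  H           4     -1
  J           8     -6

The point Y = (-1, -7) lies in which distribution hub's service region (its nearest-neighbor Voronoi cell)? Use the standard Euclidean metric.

Compare squared distances (the ordering matches that of the actual distances):
|YA|² = (-1−12)² + (-7−8)² = 169 + 225 = 394
|YB|² = (-1−(-6))² + (-7−(-7))² = 25 + 0 = 25
|YC|² = (-1−7)² + (-7−(-3))² = 64 + 16 = 80
|YD|² = (-1−8)² + (-7−11)² = 81 + 324 = 405
|YE|² = (-1−6)² + (-7−(-6))² = 49 + 1 = 50
|YF|² = (-1−10)² + (-7−3)² = 121 + 100 = 221
|YG|² = (-1−(-5))² + (-7−9)² = 16 + 256 = 272
|YH|² = (-1−4)² + (-7−(-1))² = 25 + 36 = 61
|YJ|² = (-1−8)² + (-7−(-6))² = 81 + 1 = 82
B is nearest.

B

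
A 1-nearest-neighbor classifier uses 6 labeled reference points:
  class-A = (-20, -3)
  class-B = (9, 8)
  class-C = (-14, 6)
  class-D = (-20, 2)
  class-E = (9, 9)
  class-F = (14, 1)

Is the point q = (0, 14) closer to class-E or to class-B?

class-E

Compare squared distances:
d²(q, class-E) = (0−9)² + (14−9)² = 81 + 25 = 106
d²(q, class-B) = (0−9)² + (14−8)² = 81 + 36 = 117
106 < 117, so class-E is closer.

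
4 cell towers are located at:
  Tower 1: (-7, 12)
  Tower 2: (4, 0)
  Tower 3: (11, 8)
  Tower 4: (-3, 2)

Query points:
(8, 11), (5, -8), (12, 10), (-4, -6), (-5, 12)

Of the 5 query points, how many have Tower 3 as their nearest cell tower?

2

(8, 11) — d² to each: Tower 1:226, Tower 2:137, Tower 3:18, Tower 4:202 → nearest is Tower 3
(5, -8) — d² to each: Tower 1:544, Tower 2:65, Tower 3:292, Tower 4:164 → nearest is Tower 2
(12, 10) — d² to each: Tower 1:365, Tower 2:164, Tower 3:5, Tower 4:289 → nearest is Tower 3
(-4, -6) — d² to each: Tower 1:333, Tower 2:100, Tower 3:421, Tower 4:65 → nearest is Tower 4
(-5, 12) — d² to each: Tower 1:4, Tower 2:225, Tower 3:272, Tower 4:104 → nearest is Tower 1
2 of the 5 points have Tower 3 as nearest.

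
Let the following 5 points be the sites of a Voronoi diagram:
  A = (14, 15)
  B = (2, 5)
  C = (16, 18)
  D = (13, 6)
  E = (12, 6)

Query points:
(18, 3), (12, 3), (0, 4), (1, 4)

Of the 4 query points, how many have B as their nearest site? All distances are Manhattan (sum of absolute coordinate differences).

(18, 3) — d to each: A:16, B:18, C:17, D:8, E:9 → nearest is D
(12, 3) — d to each: A:14, B:12, C:19, D:4, E:3 → nearest is E
(0, 4) — d to each: A:25, B:3, C:30, D:15, E:14 → nearest is B
(1, 4) — d to each: A:24, B:2, C:29, D:14, E:13 → nearest is B
2 of the 4 points have B as nearest.

2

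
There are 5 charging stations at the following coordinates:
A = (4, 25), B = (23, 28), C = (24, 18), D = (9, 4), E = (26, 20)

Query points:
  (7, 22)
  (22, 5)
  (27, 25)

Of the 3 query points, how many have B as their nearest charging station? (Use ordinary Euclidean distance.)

(7, 22) — d² to each: A:18, B:292, C:305, D:328, E:365 → nearest is A
(22, 5) — d² to each: A:724, B:530, C:173, D:170, E:241 → nearest is D
(27, 25) — d² to each: A:529, B:25, C:58, D:765, E:26 → nearest is B
1 of the 3 points has B as nearest.

1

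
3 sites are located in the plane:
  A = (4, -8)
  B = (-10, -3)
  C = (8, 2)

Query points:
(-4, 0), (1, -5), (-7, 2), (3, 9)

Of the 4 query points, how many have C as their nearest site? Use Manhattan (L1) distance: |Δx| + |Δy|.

(-4, 0) — d to each: A:16, B:9, C:14 → nearest is B
(1, -5) — d to each: A:6, B:13, C:14 → nearest is A
(-7, 2) — d to each: A:21, B:8, C:15 → nearest is B
(3, 9) — d to each: A:18, B:25, C:12 → nearest is C
1 of the 4 points has C as nearest.

1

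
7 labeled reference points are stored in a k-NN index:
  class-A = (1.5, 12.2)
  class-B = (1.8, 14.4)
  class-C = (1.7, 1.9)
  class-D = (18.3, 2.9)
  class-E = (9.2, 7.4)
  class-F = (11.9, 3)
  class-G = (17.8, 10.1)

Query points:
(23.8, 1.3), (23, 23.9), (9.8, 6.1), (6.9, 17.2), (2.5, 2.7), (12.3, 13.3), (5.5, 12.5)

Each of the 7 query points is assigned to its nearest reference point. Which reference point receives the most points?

class-G

(23.8, 1.3) — d² to each: class-A:616.1, class-B:655.61, class-C:488.77, class-D:32.81, class-E:250.37, class-F:144.5, class-G:113.44 → nearest is class-D
(23, 23.9) — d² to each: class-A:599.14, class-B:539.69, class-C:937.69, class-D:463.09, class-E:462.69, class-F:560.02, class-G:217.48 → nearest is class-G
(9.8, 6.1) — d² to each: class-A:106.1, class-B:132.89, class-C:83.25, class-D:82.49, class-E:2.05, class-F:14.02, class-G:80 → nearest is class-E
(6.9, 17.2) — d² to each: class-A:54.16, class-B:33.85, class-C:261.13, class-D:334.45, class-E:101.33, class-F:226.64, class-G:169.22 → nearest is class-B
(2.5, 2.7) — d² to each: class-A:91.25, class-B:137.38, class-C:1.28, class-D:249.68, class-E:66.98, class-F:88.45, class-G:288.85 → nearest is class-C
(12.3, 13.3) — d² to each: class-A:117.85, class-B:111.46, class-C:242.32, class-D:144.16, class-E:44.42, class-F:106.25, class-G:40.49 → nearest is class-G
(5.5, 12.5) — d² to each: class-A:16.09, class-B:17.3, class-C:126.8, class-D:256, class-E:39.7, class-F:131.21, class-G:157.05 → nearest is class-A
Tally — class-A:1, class-B:1, class-C:1, class-D:1, class-E:1, class-G:2. class-G captures the most (2).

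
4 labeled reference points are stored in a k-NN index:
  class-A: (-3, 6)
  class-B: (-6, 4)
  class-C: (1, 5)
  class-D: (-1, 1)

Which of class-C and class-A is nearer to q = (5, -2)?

class-C

Compare squared distances:
d²(q, class-C) = (5−1)² + (-2−5)² = 16 + 49 = 65
d²(q, class-A) = (5−(-3))² + (-2−6)² = 64 + 64 = 128
65 < 128, so class-C is closer.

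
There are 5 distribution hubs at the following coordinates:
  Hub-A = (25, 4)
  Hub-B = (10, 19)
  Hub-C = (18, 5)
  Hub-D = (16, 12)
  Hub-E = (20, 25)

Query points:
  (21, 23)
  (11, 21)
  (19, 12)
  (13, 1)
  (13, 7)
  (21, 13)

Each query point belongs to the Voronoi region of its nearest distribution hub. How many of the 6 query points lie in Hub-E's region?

(21, 23) — d² to each: Hub-A:377, Hub-B:137, Hub-C:333, Hub-D:146, Hub-E:5 → nearest is Hub-E
(11, 21) — d² to each: Hub-A:485, Hub-B:5, Hub-C:305, Hub-D:106, Hub-E:97 → nearest is Hub-B
(19, 12) — d² to each: Hub-A:100, Hub-B:130, Hub-C:50, Hub-D:9, Hub-E:170 → nearest is Hub-D
(13, 1) — d² to each: Hub-A:153, Hub-B:333, Hub-C:41, Hub-D:130, Hub-E:625 → nearest is Hub-C
(13, 7) — d² to each: Hub-A:153, Hub-B:153, Hub-C:29, Hub-D:34, Hub-E:373 → nearest is Hub-C
(21, 13) — d² to each: Hub-A:97, Hub-B:157, Hub-C:73, Hub-D:26, Hub-E:145 → nearest is Hub-D
1 of the 6 points has Hub-E as nearest.

1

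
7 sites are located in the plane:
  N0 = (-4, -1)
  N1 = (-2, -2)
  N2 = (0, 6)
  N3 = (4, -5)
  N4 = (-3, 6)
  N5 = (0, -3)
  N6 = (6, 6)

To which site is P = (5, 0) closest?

Squared Euclidean distances:
|PN0|² = (5−(-4))² + (0−(-1))² = 81 + 1 = 82
|PN1|² = (5−(-2))² + (0−(-2))² = 49 + 4 = 53
|PN2|² = (5−0)² + (0−6)² = 25 + 36 = 61
|PN3|² = (5−4)² + (0−(-5))² = 1 + 25 = 26
|PN4|² = (5−(-3))² + (0−6)² = 64 + 36 = 100
|PN5|² = (5−0)² + (0−(-3))² = 25 + 9 = 34
|PN6|² = (5−6)² + (0−6)² = 1 + 36 = 37
N3 is nearest.

N3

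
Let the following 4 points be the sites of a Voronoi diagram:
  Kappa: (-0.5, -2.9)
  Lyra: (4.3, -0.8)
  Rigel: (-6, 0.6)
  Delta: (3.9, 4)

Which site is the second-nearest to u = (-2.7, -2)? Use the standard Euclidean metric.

Squared Euclidean distances:
d²(u, Kappa) = (-2.7−(-0.5))² + (-2−(-2.9))² = 4.84 + 0.81 = 5.65
d²(u, Lyra) = (-2.7−4.3)² + (-2−(-0.8))² = 49 + 1.44 = 50.44
d²(u, Rigel) = (-2.7−(-6))² + (-2−0.6)² = 10.89 + 6.76 = 17.65
d²(u, Delta) = (-2.7−3.9)² + (-2−4)² = 43.56 + 36 = 79.56
Sorted ascending: Kappa, Rigel, Lyra, … — the second-nearest is Rigel.

Rigel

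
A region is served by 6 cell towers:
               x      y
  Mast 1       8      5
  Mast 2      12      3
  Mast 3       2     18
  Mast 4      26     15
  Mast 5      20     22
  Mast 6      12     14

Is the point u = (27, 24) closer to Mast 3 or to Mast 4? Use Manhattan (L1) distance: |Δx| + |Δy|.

d(u, Mast 3) = |27−2| + |24−18| = 25 + 6 = 31
d(u, Mast 4) = |27−26| + |24−15| = 1 + 9 = 10
31 > 10, so Mast 4 is closer.

Mast 4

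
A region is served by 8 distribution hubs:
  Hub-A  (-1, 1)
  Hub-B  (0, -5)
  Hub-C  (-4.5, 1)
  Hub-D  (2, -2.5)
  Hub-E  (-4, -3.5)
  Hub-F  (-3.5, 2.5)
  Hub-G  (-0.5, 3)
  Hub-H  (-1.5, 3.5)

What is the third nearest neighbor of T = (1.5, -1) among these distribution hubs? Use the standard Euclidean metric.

Squared Euclidean distances:
d²(T, Hub-A) = 6.25 + 4 = 10.25
d²(T, Hub-B) = 2.25 + 16 = 18.25
d²(T, Hub-C) = 36 + 4 = 40
d²(T, Hub-D) = 0.25 + 2.25 = 2.5
d²(T, Hub-E) = 30.25 + 6.25 = 36.5
d²(T, Hub-F) = 25 + 12.25 = 37.25
d²(T, Hub-G) = 4 + 16 = 20
d²(T, Hub-H) = 9 + 20.25 = 29.25
Sorted ascending: Hub-D, Hub-A, Hub-B, Hub-G, … — the third-nearest is Hub-B.

Hub-B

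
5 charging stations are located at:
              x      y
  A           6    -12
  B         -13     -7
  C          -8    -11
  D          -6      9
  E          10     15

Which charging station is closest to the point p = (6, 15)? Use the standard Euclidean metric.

Squared Euclidean distances:
|pA|² = 0 + 729 = 729
|pB|² = 361 + 484 = 845
|pC|² = 196 + 676 = 872
|pD|² = 144 + 36 = 180
|pE|² = 16 + 0 = 16
E is nearest.

E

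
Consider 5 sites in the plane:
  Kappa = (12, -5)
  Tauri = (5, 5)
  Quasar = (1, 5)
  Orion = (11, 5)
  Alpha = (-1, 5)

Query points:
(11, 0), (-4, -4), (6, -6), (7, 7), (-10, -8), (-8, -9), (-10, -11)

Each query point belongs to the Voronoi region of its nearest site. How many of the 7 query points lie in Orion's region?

(11, 0) — d² to each: Kappa:26, Tauri:61, Quasar:125, Orion:25, Alpha:169 → nearest is Orion
(-4, -4) — d² to each: Kappa:257, Tauri:162, Quasar:106, Orion:306, Alpha:90 → nearest is Alpha
(6, -6) — d² to each: Kappa:37, Tauri:122, Quasar:146, Orion:146, Alpha:170 → nearest is Kappa
(7, 7) — d² to each: Kappa:169, Tauri:8, Quasar:40, Orion:20, Alpha:68 → nearest is Tauri
(-10, -8) — d² to each: Kappa:493, Tauri:394, Quasar:290, Orion:610, Alpha:250 → nearest is Alpha
(-8, -9) — d² to each: Kappa:416, Tauri:365, Quasar:277, Orion:557, Alpha:245 → nearest is Alpha
(-10, -11) — d² to each: Kappa:520, Tauri:481, Quasar:377, Orion:697, Alpha:337 → nearest is Alpha
1 of the 7 points has Orion as nearest.

1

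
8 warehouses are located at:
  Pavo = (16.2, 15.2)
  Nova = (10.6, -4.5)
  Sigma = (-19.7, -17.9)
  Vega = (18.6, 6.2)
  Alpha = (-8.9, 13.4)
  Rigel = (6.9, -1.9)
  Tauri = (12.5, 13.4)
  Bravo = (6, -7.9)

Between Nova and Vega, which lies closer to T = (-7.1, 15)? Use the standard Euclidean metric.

Nova

Compare squared distances:
d²(T, Nova) = (-7.1−10.6)² + (15−(-4.5))² = 313.29 + 380.25 = 693.54
d²(T, Vega) = (-7.1−18.6)² + (15−6.2)² = 660.49 + 77.44 = 737.93
693.54 < 737.93, so Nova is closer.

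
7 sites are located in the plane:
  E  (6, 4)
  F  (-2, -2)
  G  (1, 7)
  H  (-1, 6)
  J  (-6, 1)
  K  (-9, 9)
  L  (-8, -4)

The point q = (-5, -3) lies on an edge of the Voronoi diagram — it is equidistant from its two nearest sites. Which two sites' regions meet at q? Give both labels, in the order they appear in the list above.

Squared distances from q to each site:
|qE|² = (-5−6)² + (-3−4)² = 121 + 49 = 170
|qF|² = (-5−(-2))² + (-3−(-2))² = 9 + 1 = 10
|qG|² = (-5−1)² + (-3−7)² = 36 + 100 = 136
|qH|² = (-5−(-1))² + (-3−6)² = 16 + 81 = 97
|qJ|² = (-5−(-6))² + (-3−1)² = 1 + 16 = 17
|qK|² = (-5−(-9))² + (-3−9)² = 16 + 144 = 160
|qL|² = (-5−(-8))² + (-3−(-4))² = 9 + 1 = 10
q is equidistant from F and L (both at squared distance 10), and every other site is strictly farther — so q lies on the F–L Voronoi edge.

F and L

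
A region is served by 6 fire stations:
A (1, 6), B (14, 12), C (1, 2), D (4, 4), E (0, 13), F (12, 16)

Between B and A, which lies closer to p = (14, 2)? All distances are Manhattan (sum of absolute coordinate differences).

d(p,B) = |14−14| + |2−12| = 0 + 10 = 10
d(p,A) = |14−1| + |2−6| = 13 + 4 = 17
10 < 17, so B is closer.

B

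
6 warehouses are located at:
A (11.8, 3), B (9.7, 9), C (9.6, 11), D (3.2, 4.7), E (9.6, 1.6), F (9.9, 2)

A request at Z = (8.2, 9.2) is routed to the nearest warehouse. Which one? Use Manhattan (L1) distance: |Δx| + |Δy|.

B

d(Z,A) = |8.2−11.8| + |9.2−3| = 3.6 + 6.2 = 9.8
d(Z,B) = |8.2−9.7| + |9.2−9| = 1.5 + 0.2 = 1.7
d(Z,C) = |8.2−9.6| + |9.2−11| = 1.4 + 1.8 = 3.2
d(Z,D) = |8.2−3.2| + |9.2−4.7| = 5 + 4.5 = 9.5
d(Z,E) = |8.2−9.6| + |9.2−1.6| = 1.4 + 7.6 = 9
d(Z,F) = |8.2−9.9| + |9.2−2| = 1.7 + 7.2 = 8.9
Minimum is at B.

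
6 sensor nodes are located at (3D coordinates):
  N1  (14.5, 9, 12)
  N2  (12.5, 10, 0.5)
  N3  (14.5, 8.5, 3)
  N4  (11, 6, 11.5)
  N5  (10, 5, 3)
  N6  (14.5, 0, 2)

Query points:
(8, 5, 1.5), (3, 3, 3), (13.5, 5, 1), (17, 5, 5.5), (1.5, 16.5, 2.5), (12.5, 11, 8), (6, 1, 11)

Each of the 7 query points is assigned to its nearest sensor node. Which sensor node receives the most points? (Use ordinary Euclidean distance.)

N5

(8, 5, 1.5) — d² to each: N1:168.5, N2:46.25, N3:56.75, N4:110, N5:6.25, N6:67.5 → nearest is N5
(3, 3, 3) — d² to each: N1:249.25, N2:145.5, N3:162.5, N4:145.25, N5:53, N6:142.25 → nearest is N5
(13.5, 5, 1) — d² to each: N1:138, N2:26.25, N3:17.25, N4:117.5, N5:16.25, N6:27 → nearest is N5
(17, 5, 5.5) — d² to each: N1:64.5, N2:70.25, N3:24.75, N4:73, N5:55.25, N6:43.5 → nearest is N3
(1.5, 16.5, 2.5) — d² to each: N1:315.5, N2:167.25, N3:233.25, N4:281.5, N5:204.75, N6:441.5 → nearest is N2
(12.5, 11, 8) — d² to each: N1:24, N2:57.25, N3:35.25, N4:39.5, N5:67.25, N6:161 → nearest is N1
(6, 1, 11) — d² to each: N1:137.25, N2:233.5, N3:192.5, N4:50.25, N5:96, N6:154.25 → nearest is N4
Tally — N1:1, N2:1, N3:1, N4:1, N5:3. N5 captures the most (3).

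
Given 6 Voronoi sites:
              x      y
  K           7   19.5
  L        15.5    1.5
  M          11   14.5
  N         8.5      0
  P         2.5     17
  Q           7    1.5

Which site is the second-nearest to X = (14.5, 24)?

Compare squared distances (the ordering matches that of the actual distances):
|XK|² = (14.5−7)² + (24−19.5)² = 56.25 + 20.25 = 76.5
|XL|² = (14.5−15.5)² + (24−1.5)² = 1 + 506.25 = 507.25
|XM|² = (14.5−11)² + (24−14.5)² = 12.25 + 90.25 = 102.5
|XN|² = (14.5−8.5)² + (24−0)² = 36 + 576 = 612
|XP|² = (14.5−2.5)² + (24−17)² = 144 + 49 = 193
|XQ|² = (14.5−7)² + (24−1.5)² = 56.25 + 506.25 = 562.5
Sorted ascending: K, M, P, … — the second-nearest is M.

M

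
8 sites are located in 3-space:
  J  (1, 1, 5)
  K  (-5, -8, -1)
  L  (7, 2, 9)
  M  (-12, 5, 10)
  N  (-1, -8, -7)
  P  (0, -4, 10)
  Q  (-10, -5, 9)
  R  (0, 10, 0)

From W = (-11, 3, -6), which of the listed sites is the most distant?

L

Compare squared distances (the ordering matches that of the actual distances):
|WJ|² = 144 + 4 + 121 = 269
|WK|² = 36 + 121 + 25 = 182
|WL|² = 324 + 1 + 225 = 550
|WM|² = 1 + 4 + 256 = 261
|WN|² = 100 + 121 + 1 = 222
|WP|² = 121 + 49 + 256 = 426
|WQ|² = 1 + 64 + 225 = 290
|WR|² = 121 + 49 + 36 = 206
The largest is to L.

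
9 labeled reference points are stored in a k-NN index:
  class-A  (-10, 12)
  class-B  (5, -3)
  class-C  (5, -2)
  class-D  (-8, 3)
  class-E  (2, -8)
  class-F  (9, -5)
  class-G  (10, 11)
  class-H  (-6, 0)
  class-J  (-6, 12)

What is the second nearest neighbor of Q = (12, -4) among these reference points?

Compare squared distances (the ordering matches that of the actual distances):
d²(Q, class-A) = (12−(-10))² + (-4−12)² = 484 + 256 = 740
d²(Q, class-B) = (12−5)² + (-4−(-3))² = 49 + 1 = 50
d²(Q, class-C) = (12−5)² + (-4−(-2))² = 49 + 4 = 53
d²(Q, class-D) = (12−(-8))² + (-4−3)² = 400 + 49 = 449
d²(Q, class-E) = (12−2)² + (-4−(-8))² = 100 + 16 = 116
d²(Q, class-F) = (12−9)² + (-4−(-5))² = 9 + 1 = 10
d²(Q, class-G) = (12−10)² + (-4−11)² = 4 + 225 = 229
d²(Q, class-H) = (12−(-6))² + (-4−0)² = 324 + 16 = 340
d²(Q, class-J) = (12−(-6))² + (-4−12)² = 324 + 256 = 580
Sorted ascending: class-F, class-B, class-C, … — the second-nearest is class-B.

class-B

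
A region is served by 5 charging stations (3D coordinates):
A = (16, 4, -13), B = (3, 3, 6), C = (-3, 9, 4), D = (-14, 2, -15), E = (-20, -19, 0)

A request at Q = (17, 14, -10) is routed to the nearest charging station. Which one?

Since √ is increasing, it suffices to compare squared distances:
|QA|² = (17−16)² + (14−4)² + (-10−(-13))² = 1 + 100 + 9 = 110
|QB|² = (17−3)² + (14−3)² + (-10−6)² = 196 + 121 + 256 = 573
|QC|² = (17−(-3))² + (14−9)² + (-10−4)² = 400 + 25 + 196 = 621
|QD|² = (17−(-14))² + (14−2)² + (-10−(-15))² = 961 + 144 + 25 = 1130
|QE|² = (17−(-20))² + (14−(-19))² + (-10−0)² = 1369 + 1089 + 100 = 2558
A is nearest.

A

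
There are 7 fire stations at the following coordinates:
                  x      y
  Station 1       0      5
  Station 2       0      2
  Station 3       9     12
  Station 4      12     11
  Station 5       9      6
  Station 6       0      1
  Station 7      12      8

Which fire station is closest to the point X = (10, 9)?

Squared Euclidean distances:
d²(X, Station 1) = (10−0)² + (9−5)² = 100 + 16 = 116
d²(X, Station 2) = (10−0)² + (9−2)² = 100 + 49 = 149
d²(X, Station 3) = (10−9)² + (9−12)² = 1 + 9 = 10
d²(X, Station 4) = (10−12)² + (9−11)² = 4 + 4 = 8
d²(X, Station 5) = (10−9)² + (9−6)² = 1 + 9 = 10
d²(X, Station 6) = (10−0)² + (9−1)² = 100 + 64 = 164
d²(X, Station 7) = (10−12)² + (9−8)² = 4 + 1 = 5
Minimum is at Station 7.

Station 7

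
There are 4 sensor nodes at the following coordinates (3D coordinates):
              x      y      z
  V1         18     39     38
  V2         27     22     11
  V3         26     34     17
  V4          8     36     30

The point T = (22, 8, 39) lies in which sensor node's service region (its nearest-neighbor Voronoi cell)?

Squared Euclidean distances:
|TV1|² = (22−18)² + (8−39)² + (39−38)² = 16 + 961 + 1 = 978
|TV2|² = (22−27)² + (8−22)² + (39−11)² = 25 + 196 + 784 = 1005
|TV3|² = (22−26)² + (8−34)² + (39−17)² = 16 + 676 + 484 = 1176
|TV4|² = (22−8)² + (8−36)² + (39−30)² = 196 + 784 + 81 = 1061
Minimum is at V1.

V1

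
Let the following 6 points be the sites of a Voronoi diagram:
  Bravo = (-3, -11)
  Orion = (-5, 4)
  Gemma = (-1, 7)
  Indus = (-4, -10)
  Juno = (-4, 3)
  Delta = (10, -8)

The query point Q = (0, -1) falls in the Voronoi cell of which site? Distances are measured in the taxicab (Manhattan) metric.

d(Q, Bravo) = |0−(-3)| + |-1−(-11)| = 3 + 10 = 13
d(Q, Orion) = |0−(-5)| + |-1−4| = 5 + 5 = 10
d(Q, Gemma) = |0−(-1)| + |-1−7| = 1 + 8 = 9
d(Q, Indus) = |0−(-4)| + |-1−(-10)| = 4 + 9 = 13
d(Q, Juno) = |0−(-4)| + |-1−3| = 4 + 4 = 8
d(Q, Delta) = |0−10| + |-1−(-8)| = 10 + 7 = 17
Minimum is at Juno.

Juno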